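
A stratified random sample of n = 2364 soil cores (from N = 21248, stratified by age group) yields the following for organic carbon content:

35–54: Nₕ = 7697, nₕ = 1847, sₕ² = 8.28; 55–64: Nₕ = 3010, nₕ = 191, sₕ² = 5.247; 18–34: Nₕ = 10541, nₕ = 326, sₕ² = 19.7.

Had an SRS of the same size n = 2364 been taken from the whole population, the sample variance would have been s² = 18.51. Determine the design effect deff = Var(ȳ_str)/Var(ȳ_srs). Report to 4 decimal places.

Var(ȳ_str) = Σ Wₕ²(1−fₕ)sₕ²/nₕ with Wₕ = Nₕ/21248:
  35–54: (7697/21248)²·(1−1847/7697)·8.28/1847 = 4.4710001 × 10^-4
  55–64: (3010/21248)²·(1−191/3010)·5.247/191 = 5.1630122 × 10^-4
  18–34: (10541/21248)²·(1−326/10541)·19.7/326 = 0.01441228
  → Var(ȳ_str) = 0.015375681.
Var(ȳ_srs) = (1 − 2364/21248)·18.51/2364 = 0.0069588084.
deff = 0.015375681 / 0.0069588084 = 2.2095.

2.2095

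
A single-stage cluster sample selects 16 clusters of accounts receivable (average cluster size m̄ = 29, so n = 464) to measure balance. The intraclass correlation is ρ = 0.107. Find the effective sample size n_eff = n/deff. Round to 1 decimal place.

deff = 1 + (29 − 1)·0.107 = 1 + 2.996 = 3.996.
n_eff = 464 / 3.996 = 116.1.

116.1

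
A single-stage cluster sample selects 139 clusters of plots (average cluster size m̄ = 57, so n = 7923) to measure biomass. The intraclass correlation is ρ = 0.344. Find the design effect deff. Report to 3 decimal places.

20.264

deff = 1 + (57 − 1)·0.344 = 1 + 19.264 = 20.264.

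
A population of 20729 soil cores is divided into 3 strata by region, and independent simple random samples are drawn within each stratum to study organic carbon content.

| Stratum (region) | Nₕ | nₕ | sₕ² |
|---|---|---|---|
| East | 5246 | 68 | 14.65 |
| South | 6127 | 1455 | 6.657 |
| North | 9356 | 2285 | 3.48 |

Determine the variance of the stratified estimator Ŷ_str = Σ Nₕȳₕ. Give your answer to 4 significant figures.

Var(Ŷ_str) = Σₕ Nₕ²(1 − fₕ)sₕ²/nₕ.
East: 5246²·(1 − 68/5246)·14.65/68 = 5.8521984 × 10^6.
South: 6127²·(1 − 1455/6127)·6.657/1455 = 130968.33.
North: 9356²·(1 − 2285/9356)·3.48/2285 = 100754.42.
Sum = 6.0839212 × 10^6.

6.084 × 10^6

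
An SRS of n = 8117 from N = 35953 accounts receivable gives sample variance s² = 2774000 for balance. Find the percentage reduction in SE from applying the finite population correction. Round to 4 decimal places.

f = n/N = 8117/35953 = 0.22576697.
SE_no-fpc = √(s²/n) = 18.486532; SE_fpc = √((1−f)s²/n) = 16.266395.
Ratio = √(1−f) = 0.87990512. Reduction = 100·(1 − 0.87990512) = 12.0095%.

12.0095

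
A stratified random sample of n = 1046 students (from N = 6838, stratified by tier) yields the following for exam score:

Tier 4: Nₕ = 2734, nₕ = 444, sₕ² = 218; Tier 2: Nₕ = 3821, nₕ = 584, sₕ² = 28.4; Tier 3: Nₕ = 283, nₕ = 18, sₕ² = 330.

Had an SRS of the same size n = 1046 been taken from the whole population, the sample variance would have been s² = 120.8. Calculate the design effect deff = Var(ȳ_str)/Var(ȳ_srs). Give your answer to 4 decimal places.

Var(ȳ_str) = Σ Wₕ²(1−fₕ)sₕ²/nₕ with Wₕ = Nₕ/6838:
  Tier 4: (2734/6838)²·(1−444/2734)·218/444 = 0.06574297
  Tier 2: (3821/6838)²·(1−584/3821)·28.4/584 = 0.012863734
  Tier 3: (283/6838)²·(1−18/283)·330/18 = 0.029404619
  → Var(ȳ_str) = 0.10801132.
Var(ȳ_srs) = (1 − 1046/6838)·120.8/1046 = 0.097821587.
deff = 0.10801132 / 0.097821587 = 1.1042.

1.1042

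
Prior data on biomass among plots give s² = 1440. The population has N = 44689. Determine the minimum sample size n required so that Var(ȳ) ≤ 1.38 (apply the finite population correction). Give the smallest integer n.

1020

Without fpc, n₀ = s²/D = 1440/1.38 = 1043.4783.
With fpc, (1 − n/N)·s²/n ≤ D requires n ≥ n₀/(1 + n₀/N) = 1043.4783/(1 + 1043.4783/44689) = 1019.6692.
Rounding up, n = 1020.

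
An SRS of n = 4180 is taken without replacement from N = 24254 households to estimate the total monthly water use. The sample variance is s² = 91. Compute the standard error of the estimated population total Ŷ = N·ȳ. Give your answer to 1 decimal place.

Var(Ŷ) = N²·Var(ȳ) = N²·(1 − n/N)·s²/n.
f = 4180/24254 = 0.17234271; Var(ȳ) = 0.82765729·91/4180 = 0.018018376.
Var(Ŷ) = 24254² · 0.018018376 = 1.0599427 × 10^7.
SE(Ŷ) = √(1.0599427 × 10^7) = 3255.7.

3255.7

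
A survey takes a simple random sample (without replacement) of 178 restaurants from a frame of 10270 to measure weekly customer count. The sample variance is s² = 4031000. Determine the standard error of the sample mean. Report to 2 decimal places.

Under SRS without replacement, Var(ȳ) = (1 − f)·s²/n with f = n/N = 178/10270 = 0.01733204.
Var(ȳ) = (1 − 0.01733204)·4031000/178 = 0.98266796·22646.067 = 22253.565.
SE(ȳ) = √(22253.565) = 149.18.

149.18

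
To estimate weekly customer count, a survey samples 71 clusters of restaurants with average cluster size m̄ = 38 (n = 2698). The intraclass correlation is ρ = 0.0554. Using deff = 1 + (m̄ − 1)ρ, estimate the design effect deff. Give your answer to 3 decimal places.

deff = 1 + (38 − 1)·0.0554 = 1 + 2.0498 = 3.0498.

3.050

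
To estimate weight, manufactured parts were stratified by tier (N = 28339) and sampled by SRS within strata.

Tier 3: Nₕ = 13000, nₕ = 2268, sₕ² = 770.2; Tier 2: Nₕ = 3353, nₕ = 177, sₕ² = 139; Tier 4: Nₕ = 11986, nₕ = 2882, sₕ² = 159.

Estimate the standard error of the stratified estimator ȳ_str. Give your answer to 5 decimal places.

Var(ȳ_str) = Σₕ Wₕ²(1 − fₕ)sₕ²/nₕ with Wₕ = Nₕ/N, N = 28339.
Tier 3: Wₕ = 0.45873178; term = 0.45873178²·(1 − 0.17446154)·770.2/2268 = 0.058995032.
Tier 2: Wₕ = 0.11831751; term = 0.11831751²·(1 − 0.05278855)·139/177 = 0.010413256.
Tier 4: Wₕ = 0.42295070; term = 0.42295070²·(1 − 0.24044719)·159/2882 = 0.0074961907.
Sum = 0.076904479.
SE = √(0.076904479) = 0.27732.

0.27732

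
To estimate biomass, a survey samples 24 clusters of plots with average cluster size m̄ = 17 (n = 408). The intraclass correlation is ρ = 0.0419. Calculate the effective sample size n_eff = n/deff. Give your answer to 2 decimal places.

deff = 1 + (17 − 1)·0.0419 = 1 + 0.6704 = 1.6704.
n_eff = 408 / 1.6704 = 244.25.

244.25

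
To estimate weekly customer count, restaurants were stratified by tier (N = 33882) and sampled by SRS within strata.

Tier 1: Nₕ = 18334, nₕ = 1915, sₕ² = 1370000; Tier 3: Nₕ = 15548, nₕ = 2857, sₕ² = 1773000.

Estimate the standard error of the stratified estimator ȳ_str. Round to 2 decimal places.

17.15

Var(ȳ_str) = Σₕ Wₕ²(1 − fₕ)sₕ²/nₕ with Wₕ = Nₕ/N, N = 33882.
Tier 1: Wₕ = 0.54111328; term = 0.54111328²·(1 − 0.10445075)·1370000/1915 = 187.59344.
Tier 3: Wₕ = 0.45888672; term = 0.45888672²·(1 − 0.18375354)·1773000/2857 = 106.66718.
Sum = 294.26062.
SE = √(294.26062) = 17.15.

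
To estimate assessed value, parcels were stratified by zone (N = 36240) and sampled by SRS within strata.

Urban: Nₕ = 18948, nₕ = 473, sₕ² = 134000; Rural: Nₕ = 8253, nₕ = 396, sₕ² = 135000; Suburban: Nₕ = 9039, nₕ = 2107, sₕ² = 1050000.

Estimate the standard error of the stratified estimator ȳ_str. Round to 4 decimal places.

Var(ȳ_str) = Σₕ Wₕ²(1 − fₕ)sₕ²/nₕ with Wₕ = Nₕ/N, N = 36240.
Urban: Wₕ = 0.52284768; term = 0.52284768²·(1 − 0.02496306)·134000/473 = 75.511849.
Rural: Wₕ = 0.22773179; term = 0.22773179²·(1 − 0.04798255)·135000/396 = 16.831809.
Suburban: Wₕ = 0.24942053; term = 0.24942053²·(1 − 0.23310101)·1050000/2107 = 23.775372.
Sum = 116.11903.
SE = √(116.11903) = 10.7759.

10.7759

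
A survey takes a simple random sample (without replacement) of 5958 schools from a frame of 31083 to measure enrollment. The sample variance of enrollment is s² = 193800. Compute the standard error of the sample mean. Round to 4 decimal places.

5.1276

Under SRS without replacement, Var(ȳ) = (1 − f)·s²/n with f = n/N = 5958/31083 = 0.19168034.
Var(ȳ) = (1 − 0.19168034)·193800/5958 = 0.80831966·32.527694 = 26.292774.
SE(ȳ) = √(26.292774) = 5.1276.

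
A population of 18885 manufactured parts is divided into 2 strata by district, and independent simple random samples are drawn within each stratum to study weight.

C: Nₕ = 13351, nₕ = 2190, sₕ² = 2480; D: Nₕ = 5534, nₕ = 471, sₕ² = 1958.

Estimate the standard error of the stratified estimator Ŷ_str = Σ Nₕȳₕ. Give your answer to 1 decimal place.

Var(Ŷ_str) = Σₕ Nₕ²(1 − fₕ)sₕ²/nₕ.
C: 13351²·(1 − 2190/13351)·2480/2190 = 1.687425 × 10^8.
D: 5534²·(1 − 471/5534)·1958/471 = 1.1647665 × 10^8.
Sum = 2.8521915 × 10^8.
SE = √(2.8521915 × 10^8) = 16888.4.

16888.4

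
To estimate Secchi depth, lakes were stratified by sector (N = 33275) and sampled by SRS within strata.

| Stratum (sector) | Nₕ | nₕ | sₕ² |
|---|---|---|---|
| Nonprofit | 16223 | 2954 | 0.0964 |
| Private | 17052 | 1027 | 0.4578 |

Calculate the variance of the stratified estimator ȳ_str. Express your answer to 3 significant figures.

Var(ȳ_str) = Σₕ Wₕ²(1 − fₕ)sₕ²/nₕ with Wₕ = Nₕ/N, N = 33275.
Nonprofit: Wₕ = 0.48754320; term = 0.48754320²·(1 − 0.18208716)·0.0964/2954 = 6.3445347 × 10^-6.
Private: Wₕ = 0.51245680; term = 0.51245680²·(1 − 0.06022754)·0.4578/1027 = 1.1001264 × 10^-4.
Sum = 1.1635717 × 10^-4.

1.16 × 10^-4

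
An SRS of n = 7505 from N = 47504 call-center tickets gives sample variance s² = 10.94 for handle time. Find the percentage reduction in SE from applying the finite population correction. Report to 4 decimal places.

8.2387

f = n/N = 7505/47504 = 0.15798670.
SE_no-fpc = √(s²/n) = 0.03817977; SE_fpc = √((1−f)s²/n) = 0.035034247.
Ratio = √(1−f) = 0.91761283. Reduction = 100·(1 − 0.91761283) = 8.2387%.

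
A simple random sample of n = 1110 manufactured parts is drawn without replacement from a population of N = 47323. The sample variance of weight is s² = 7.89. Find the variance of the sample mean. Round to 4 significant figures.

Under SRS without replacement, Var(ȳ) = (1 − f)·s²/n with f = n/N = 1110/47323 = 0.02345582.
Var(ȳ) = (1 − 0.02345582)·7.89/1110 = 0.97654418·0.0071081081 = 0.0069413816.

0.006941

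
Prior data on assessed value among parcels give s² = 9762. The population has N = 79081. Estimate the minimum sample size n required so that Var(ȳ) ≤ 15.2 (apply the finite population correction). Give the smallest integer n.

638

Without fpc, n₀ = s²/D = 9762/15.2 = 642.2368.
With fpc, (1 − n/N)·s²/n ≤ D requires n ≥ n₀/(1 + n₀/N) = 642.2368/(1 + 642.2368/79081) = 637.0630.
Rounding up, n = 638.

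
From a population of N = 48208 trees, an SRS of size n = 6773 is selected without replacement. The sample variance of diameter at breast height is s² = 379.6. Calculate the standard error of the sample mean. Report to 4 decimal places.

Under SRS without replacement, Var(ȳ) = (1 − f)·s²/n with f = n/N = 6773/48208 = 0.14049535.
Var(ȳ) = (1 − 0.14049535)·379.6/6773 = 0.85950465·0.056046065 = 0.048171854.
SE(ȳ) = √(0.048171854) = 0.2195.

0.2195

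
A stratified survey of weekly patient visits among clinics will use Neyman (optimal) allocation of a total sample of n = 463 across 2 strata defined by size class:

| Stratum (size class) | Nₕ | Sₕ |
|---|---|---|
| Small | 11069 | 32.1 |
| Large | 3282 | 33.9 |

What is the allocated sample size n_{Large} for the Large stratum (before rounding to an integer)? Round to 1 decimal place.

Neyman allocation: nₕ = n·NₕSₕ / Σⱼ NⱼSⱼ.
Σ NⱼSⱼ = 11069·32.1 + 3282·33.9 = 466574.7.
n_{Large} = 463·3282·33.9 / 466574.7 = 110.4.

110.4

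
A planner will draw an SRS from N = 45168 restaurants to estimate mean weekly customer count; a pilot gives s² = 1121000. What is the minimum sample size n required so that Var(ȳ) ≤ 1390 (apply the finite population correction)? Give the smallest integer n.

793

Without fpc, n₀ = s²/D = 1121000/1390 = 806.4748.
With fpc, (1 − n/N)·s²/n ≤ D requires n ≥ n₀/(1 + n₀/N) = 806.4748/(1 + 806.4748/45168) = 792.3278.
Rounding up, n = 793.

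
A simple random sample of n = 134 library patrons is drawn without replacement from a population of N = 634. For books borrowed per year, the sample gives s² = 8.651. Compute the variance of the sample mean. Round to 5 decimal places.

0.05091

Under SRS without replacement, Var(ȳ) = (1 − f)·s²/n with f = n/N = 134/634 = 0.21135647.
Var(ȳ) = (1 − 0.21135647)·8.651/134 = 0.78864353·0.064559701 = 0.050914591.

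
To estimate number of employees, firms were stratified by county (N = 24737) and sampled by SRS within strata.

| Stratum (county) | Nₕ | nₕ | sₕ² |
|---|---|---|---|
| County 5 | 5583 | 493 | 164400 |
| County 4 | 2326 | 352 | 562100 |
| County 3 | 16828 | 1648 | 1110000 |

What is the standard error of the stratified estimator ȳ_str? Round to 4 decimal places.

Var(ȳ_str) = Σₕ Wₕ²(1 − fₕ)sₕ²/nₕ with Wₕ = Nₕ/N, N = 24737.
County 5: Wₕ = 0.22569430; term = 0.22569430²·(1 − 0.08830378)·164400/493 = 15.486249.
County 4: Wₕ = 0.09402919; term = 0.09402919²·(1 − 0.15133276)·562100/352 = 11.982122.
County 3: Wₕ = 0.68027651; term = 0.68027651²·(1 − 0.09793202)·1110000/1648 = 281.17454.
Sum = 308.64291.
SE = √(308.64291) = 17.5682.

17.5682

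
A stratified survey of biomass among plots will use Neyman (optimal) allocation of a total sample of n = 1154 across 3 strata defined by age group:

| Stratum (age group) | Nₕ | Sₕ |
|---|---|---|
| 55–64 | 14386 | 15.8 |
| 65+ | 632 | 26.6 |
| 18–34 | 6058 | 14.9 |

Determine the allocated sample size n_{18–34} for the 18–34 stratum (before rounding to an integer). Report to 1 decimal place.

311.5

Neyman allocation: nₕ = n·NₕSₕ / Σⱼ NⱼSⱼ.
Σ NⱼSⱼ = 14386·15.8 + 632·26.6 + 6058·14.9 = 334374.2.
n_{18–34} = 1154·6058·14.9 / 334374.2 = 311.5.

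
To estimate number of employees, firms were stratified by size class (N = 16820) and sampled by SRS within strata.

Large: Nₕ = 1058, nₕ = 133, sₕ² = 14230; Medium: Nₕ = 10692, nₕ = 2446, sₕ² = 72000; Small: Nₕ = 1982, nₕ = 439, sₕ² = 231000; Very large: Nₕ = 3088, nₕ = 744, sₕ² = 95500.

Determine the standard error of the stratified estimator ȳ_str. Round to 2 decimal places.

4.30

Var(ȳ_str) = Σₕ Wₕ²(1 − fₕ)sₕ²/nₕ with Wₕ = Nₕ/N, N = 16820.
Large: Wₕ = 0.06290131; term = 0.06290131²·(1 − 0.12570888)·14230/133 = 0.37010817.
Medium: Wₕ = 0.63567182; term = 0.63567182²·(1 − 0.22876917)·72000/2446 = 9.1733157.
Small: Wₕ = 0.11783591; term = 0.11783591²·(1 − 0.22149344)·231000/439 = 5.6880716.
Very large: Wₕ = 0.18359096; term = 0.18359096²·(1 − 0.24093264)·95500/744 = 3.2840772.
Sum = 18.515573.
SE = √(18.515573) = 4.30.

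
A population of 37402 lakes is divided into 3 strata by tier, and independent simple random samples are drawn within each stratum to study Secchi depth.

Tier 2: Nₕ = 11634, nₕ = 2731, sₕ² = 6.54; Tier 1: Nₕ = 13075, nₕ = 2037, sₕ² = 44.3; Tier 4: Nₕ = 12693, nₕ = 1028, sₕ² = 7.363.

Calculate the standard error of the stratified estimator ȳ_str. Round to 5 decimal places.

0.05638

Var(ȳ_str) = Σₕ Wₕ²(1 − fₕ)sₕ²/nₕ with Wₕ = Nₕ/N, N = 37402.
Tier 2: Wₕ = 0.31105288; term = 0.31105288²·(1 − 0.23474299)·6.54/2731 = 1.7730943 × 10^-4.
Tier 1: Wₕ = 0.34958024; term = 0.34958024²·(1 − 0.15579350)·44.3/2037 = 0.0022436501.
Tier 4: Wₕ = 0.33936688; term = 0.33936688²·(1 − 0.08098952)·7.363/1028 = 7.5809051 × 10^-4.
Sum = 0.00317905.
SE = √(0.00317905) = 0.05638.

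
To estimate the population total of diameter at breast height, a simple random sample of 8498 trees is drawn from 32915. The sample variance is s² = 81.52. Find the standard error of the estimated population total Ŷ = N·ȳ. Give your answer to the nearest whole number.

2777

Var(Ŷ) = N²·Var(ȳ) = N²·(1 − n/N)·s²/n.
f = 8498/32915 = 0.25818016; Var(ȳ) = 0.74181984·81.52/8498 = 0.007116163.
Var(Ŷ) = 32915² · 0.007116163 = 7.7096312 × 10^6.
SE(Ŷ) = √(7.7096312 × 10^6) = 2777.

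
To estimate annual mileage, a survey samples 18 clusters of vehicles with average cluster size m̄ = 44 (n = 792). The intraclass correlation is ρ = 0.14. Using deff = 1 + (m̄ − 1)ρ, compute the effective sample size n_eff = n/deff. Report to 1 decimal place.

deff = 1 + (44 − 1)·0.14 = 1 + 6.02 = 7.02.
n_eff = 792 / 7.02 = 112.8.

112.8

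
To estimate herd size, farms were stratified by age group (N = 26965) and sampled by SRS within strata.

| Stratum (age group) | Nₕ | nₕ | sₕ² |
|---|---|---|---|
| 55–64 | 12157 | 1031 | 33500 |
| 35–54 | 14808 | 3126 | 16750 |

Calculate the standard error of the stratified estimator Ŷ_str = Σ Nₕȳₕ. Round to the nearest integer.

72951

Var(Ŷ_str) = Σₕ Nₕ²(1 − fₕ)sₕ²/nₕ.
55–64: 12157²·(1 − 1031/12157)·33500/1031 = 4.3949265 × 10^9.
35–54: 14808²·(1 − 3126/14808)·16750/3126 = 9.2691401 × 10^8.
Sum = 5.3218405 × 10^9.
SE = √(5.3218405 × 10^9) = 72951.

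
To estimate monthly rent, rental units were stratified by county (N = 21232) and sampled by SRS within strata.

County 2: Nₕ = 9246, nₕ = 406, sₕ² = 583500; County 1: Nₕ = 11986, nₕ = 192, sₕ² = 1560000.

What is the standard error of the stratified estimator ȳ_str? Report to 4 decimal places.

52.9948

Var(ȳ_str) = Σₕ Wₕ²(1 − fₕ)sₕ²/nₕ with Wₕ = Nₕ/N, N = 21232.
County 2: Wₕ = 0.43547476; term = 0.43547476²·(1 − 0.04391088)·583500/406 = 260.57885.
County 1: Wₕ = 0.56452524; term = 0.56452524²·(1 − 0.01601869)·1560000/192 = 2547.8682.
Sum = 2808.4471.
SE = √(2808.4471) = 52.9948.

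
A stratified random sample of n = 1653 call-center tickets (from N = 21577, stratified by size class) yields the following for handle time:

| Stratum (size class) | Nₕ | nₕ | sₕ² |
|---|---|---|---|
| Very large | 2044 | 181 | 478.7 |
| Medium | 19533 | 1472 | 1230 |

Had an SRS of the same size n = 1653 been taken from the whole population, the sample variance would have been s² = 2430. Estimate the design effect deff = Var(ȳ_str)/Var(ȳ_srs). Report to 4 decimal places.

0.4824

Var(ȳ_str) = Σ Wₕ²(1−fₕ)sₕ²/nₕ with Wₕ = Nₕ/21577:
  Very large: (2044/21577)²·(1−181/2044)·478.7/181 = 0.02163199
  Medium: (19533/21577)²·(1−1472/19533)·1230/1472 = 0.63317815
  → Var(ȳ_str) = 0.65481014.
Var(ȳ_srs) = (1 − 1653/21577)·2430/1653 = 1.3574345.
deff = 0.65481014 / 1.3574345 = 0.4824.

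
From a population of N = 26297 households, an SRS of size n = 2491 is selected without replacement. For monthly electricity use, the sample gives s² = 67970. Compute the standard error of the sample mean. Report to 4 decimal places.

Under SRS without replacement, Var(ȳ) = (1 − f)·s²/n with f = n/N = 2491/26297 = 0.09472563.
Var(ȳ) = (1 − 0.09472563)·67970/2491 = 0.90527437·27.28623 = 24.701525.
SE(ȳ) = √(24.701525) = 4.9701.

4.9701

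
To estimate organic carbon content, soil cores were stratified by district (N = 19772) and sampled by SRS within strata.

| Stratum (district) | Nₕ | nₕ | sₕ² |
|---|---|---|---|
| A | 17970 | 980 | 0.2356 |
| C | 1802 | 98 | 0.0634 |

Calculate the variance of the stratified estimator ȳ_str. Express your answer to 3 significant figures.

Var(ȳ_str) = Σₕ Wₕ²(1 − fₕ)sₕ²/nₕ with Wₕ = Nₕ/N, N = 19772.
A: Wₕ = 0.90886102; term = 0.90886102²·(1 − 0.05453534)·0.2356/980 = 1.8775411 × 10^-4.
C: Wₕ = 0.09113898; term = 0.09113898²·(1 − 0.05438402)·0.0634/98 = 5.0814348 × 10^-6.
Sum = 1.9283554 × 10^-4.

1.93 × 10^-4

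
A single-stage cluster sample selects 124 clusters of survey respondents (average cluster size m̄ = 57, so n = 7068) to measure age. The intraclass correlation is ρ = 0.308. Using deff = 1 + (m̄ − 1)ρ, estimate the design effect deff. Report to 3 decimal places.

deff = 1 + (57 − 1)·0.308 = 1 + 17.248 = 18.248.

18.248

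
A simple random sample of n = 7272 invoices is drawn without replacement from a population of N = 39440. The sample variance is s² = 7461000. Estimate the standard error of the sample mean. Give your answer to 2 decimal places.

28.93

Under SRS without replacement, Var(ȳ) = (1 − f)·s²/n with f = n/N = 7272/39440 = 0.18438134.
Var(ȳ) = (1 − 0.18438134)·7461000/7272 = 0.81561866·1025.9901 = 836.81667.
SE(ȳ) = √(836.81667) = 28.93.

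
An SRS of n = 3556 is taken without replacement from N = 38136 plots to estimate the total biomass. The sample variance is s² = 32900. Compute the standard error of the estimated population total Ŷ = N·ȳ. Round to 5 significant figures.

110460

Var(Ŷ) = N²·Var(ȳ) = N²·(1 − n/N)·s²/n.
f = 3556/38136 = 0.09324523; Var(ȳ) = 0.90675477·32900/3556 = 8.3892666.
Var(Ŷ) = 38136² · 8.3892666 = 1.2200968 × 10^10.
SE(Ŷ) = √(1.2200968 × 10^10) = 110460.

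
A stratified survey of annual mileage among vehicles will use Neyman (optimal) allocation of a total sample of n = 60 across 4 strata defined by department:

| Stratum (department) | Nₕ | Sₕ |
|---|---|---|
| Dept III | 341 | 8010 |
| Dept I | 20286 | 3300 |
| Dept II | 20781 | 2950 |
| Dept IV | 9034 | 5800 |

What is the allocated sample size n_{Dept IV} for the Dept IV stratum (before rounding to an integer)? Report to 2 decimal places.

Neyman allocation: nₕ = n·NₕSₕ / Σⱼ NⱼSⱼ.
Σ NⱼSⱼ = 341·8010 + 20286·3300 + 20781·2950 + 9034·5800 = 1.8337636 × 10^8.
n_{Dept IV} = 60·9034·5800 / (1.8337636 × 10^8) = 17.14.

17.14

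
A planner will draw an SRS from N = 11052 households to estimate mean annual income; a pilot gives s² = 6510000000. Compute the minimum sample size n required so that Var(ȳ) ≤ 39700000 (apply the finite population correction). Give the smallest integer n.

162

Without fpc, n₀ = s²/D = 6510000000/39700000 = 163.9798.
With fpc, (1 − n/N)·s²/n ≤ D requires n ≥ n₀/(1 + n₀/N) = 163.9798/(1 + 163.9798/11052) = 161.5824.
Rounding up, n = 162.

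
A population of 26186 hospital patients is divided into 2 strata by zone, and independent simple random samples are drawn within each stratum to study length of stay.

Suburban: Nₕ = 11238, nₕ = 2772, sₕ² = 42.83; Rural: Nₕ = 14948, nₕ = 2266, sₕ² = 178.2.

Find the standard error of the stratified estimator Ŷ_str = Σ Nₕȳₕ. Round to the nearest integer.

Var(Ŷ_str) = Σₕ Nₕ²(1 − fₕ)sₕ²/nₕ.
Suburban: 11238²·(1 − 2772/11238)·42.83/2772 = 1.4700163 × 10^6.
Rural: 14948²·(1 − 2266/14948)·178.2/2266 = 1.4907974 × 10^7.
Sum = 1.637799 × 10^7.
SE = √(1.637799 × 10^7) = 4047.

4047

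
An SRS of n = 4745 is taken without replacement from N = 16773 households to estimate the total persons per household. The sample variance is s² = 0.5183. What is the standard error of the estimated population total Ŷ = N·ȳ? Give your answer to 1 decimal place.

Var(Ŷ) = N²·Var(ȳ) = N²·(1 − n/N)·s²/n.
f = 4745/16773 = 0.28289513; Var(ȳ) = 0.71710487·0.5183/4745 = 7.8329917 × 10^-5.
Var(Ŷ) = 16773² · (7.8329917 × 10^-5) = 22036.832.
SE(Ŷ) = √(22036.832) = 148.4.

148.4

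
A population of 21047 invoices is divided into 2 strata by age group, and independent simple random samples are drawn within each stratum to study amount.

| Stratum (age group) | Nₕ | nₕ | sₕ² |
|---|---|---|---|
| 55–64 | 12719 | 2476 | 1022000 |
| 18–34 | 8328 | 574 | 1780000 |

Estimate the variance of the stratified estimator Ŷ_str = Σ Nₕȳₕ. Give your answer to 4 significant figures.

Var(Ŷ_str) = Σₕ Nₕ²(1 − fₕ)sₕ²/nₕ.
55–64: 12719²·(1 − 2476/12719)·1022000/2476 = 5.3774997 × 10^10.
18–34: 8328²·(1 − 574/8328)·1780000/574 = 2.0025097 × 10^11.
Sum = 2.5402597 × 10^11.

2.540 × 10^11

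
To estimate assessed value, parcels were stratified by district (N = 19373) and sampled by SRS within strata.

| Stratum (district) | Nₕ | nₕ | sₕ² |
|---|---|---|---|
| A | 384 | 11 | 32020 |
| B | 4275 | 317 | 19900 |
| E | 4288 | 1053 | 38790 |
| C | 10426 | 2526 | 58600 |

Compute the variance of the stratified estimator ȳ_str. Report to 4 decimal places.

Var(ȳ_str) = Σₕ Wₕ²(1 − fₕ)sₕ²/nₕ with Wₕ = Nₕ/N, N = 19373.
A: Wₕ = 0.01982140; term = 0.01982140²·(1 − 0.02864583)·32020/11 = 1.1108999.
B: Wₕ = 0.22066794; term = 0.22066794²·(1 − 0.07415205)·19900/317 = 2.8301664.
E: Wₕ = 0.22133898; term = 0.22133898²·(1 − 0.24556903)·38790/1053 = 1.3615284.
C: Wₕ = 0.53817168; term = 0.53817168²·(1 − 0.24227892)·58600/2526 = 5.0911433.
Sum = 10.393738.

10.3937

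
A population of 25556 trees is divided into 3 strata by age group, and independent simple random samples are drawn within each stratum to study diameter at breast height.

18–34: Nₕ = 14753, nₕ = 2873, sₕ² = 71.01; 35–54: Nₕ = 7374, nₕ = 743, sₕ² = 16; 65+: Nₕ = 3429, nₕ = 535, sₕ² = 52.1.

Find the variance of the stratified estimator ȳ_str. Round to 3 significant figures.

Var(ȳ_str) = Σₕ Wₕ²(1 − fₕ)sₕ²/nₕ with Wₕ = Nₕ/N, N = 25556.
18–34: Wₕ = 0.57728126; term = 0.57728126²·(1 − 0.19474005)·71.01/2873 = 0.0066327696.
35–54: Wₕ = 0.28854281; term = 0.28854281²·(1 − 0.10075943)·16/743 = 0.0016122321.
65+: Wₕ = 0.13417593; term = 0.13417593²·(1 − 0.15602216)·52.1/535 = 0.0014796677.
Sum = 0.0097246694.

0.00972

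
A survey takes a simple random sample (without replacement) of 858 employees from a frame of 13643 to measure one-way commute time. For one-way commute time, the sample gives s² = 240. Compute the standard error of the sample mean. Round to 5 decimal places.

Under SRS without replacement, Var(ȳ) = (1 − f)·s²/n with f = n/N = 858/13643 = 0.06288939.
Var(ȳ) = (1 − 0.06288939)·240/858 = 0.93711061·0.27972028 = 0.26212884.
SE(ȳ) = √(0.26212884) = 0.51199.

0.51199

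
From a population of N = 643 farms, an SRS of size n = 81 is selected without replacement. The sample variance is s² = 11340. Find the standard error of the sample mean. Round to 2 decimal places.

11.06

Under SRS without replacement, Var(ȳ) = (1 − f)·s²/n with f = n/N = 81/643 = 0.12597201.
Var(ȳ) = (1 − 0.12597201)·11340/81 = 0.87402799·140 = 122.36392.
SE(ȳ) = √(122.36392) = 11.06.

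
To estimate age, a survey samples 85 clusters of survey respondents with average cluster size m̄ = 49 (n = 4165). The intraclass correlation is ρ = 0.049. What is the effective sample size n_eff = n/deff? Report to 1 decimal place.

1242.5

deff = 1 + (49 − 1)·0.049 = 1 + 2.352 = 3.352.
n_eff = 4165 / 3.352 = 1242.5.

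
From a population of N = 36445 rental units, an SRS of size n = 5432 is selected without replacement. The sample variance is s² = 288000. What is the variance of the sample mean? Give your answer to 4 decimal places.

45.1168

Under SRS without replacement, Var(ȳ) = (1 − f)·s²/n with f = n/N = 5432/36445 = 0.14904651.
Var(ȳ) = (1 − 0.14904651)·288000/5432 = 0.85095349·53.019146 = 45.116827.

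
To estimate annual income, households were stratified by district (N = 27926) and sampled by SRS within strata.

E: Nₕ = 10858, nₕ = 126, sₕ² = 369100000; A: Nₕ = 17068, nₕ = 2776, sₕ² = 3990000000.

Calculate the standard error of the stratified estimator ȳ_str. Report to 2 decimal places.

Var(ȳ_str) = Σₕ Wₕ²(1 − fₕ)sₕ²/nₕ with Wₕ = Nₕ/N, N = 27926.
E: Wₕ = 0.38881329; term = 0.38881329²·(1 − 0.01160435)·369100000/126 = 437710.07.
A: Wₕ = 0.61118671; term = 0.61118671²·(1 − 0.16264354)·3990000000/2776 = 449584.79.
Sum = 887294.86.
SE = √(887294.86) = 941.96.

941.96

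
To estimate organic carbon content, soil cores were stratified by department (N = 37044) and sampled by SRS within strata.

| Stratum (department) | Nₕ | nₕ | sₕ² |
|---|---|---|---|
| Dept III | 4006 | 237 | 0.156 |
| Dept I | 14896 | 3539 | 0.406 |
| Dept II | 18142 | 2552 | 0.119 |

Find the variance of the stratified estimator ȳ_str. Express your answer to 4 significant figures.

3.100 × 10^-5

Var(ȳ_str) = Σₕ Wₕ²(1 − fₕ)sₕ²/nₕ with Wₕ = Nₕ/N, N = 37044.
Dept III: Wₕ = 0.10814167; term = 0.10814167²·(1 − 0.05916126)·0.156/237 = 7.2423179 × 10^-6.
Dept I: Wₕ = 0.40211640; term = 0.40211640²·(1 − 0.23758056)·0.406/3539 = 1.4143048 × 10^-5.
Dept II: Wₕ = 0.48974193; term = 0.48974193²·(1 − 0.14066806)·0.119/2552 = 9.6108504 × 10^-6.
Sum = 3.0996216 × 10^-5.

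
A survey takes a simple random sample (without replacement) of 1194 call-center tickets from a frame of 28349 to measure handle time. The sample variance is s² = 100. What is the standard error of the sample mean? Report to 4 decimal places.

Under SRS without replacement, Var(ȳ) = (1 − f)·s²/n with f = n/N = 1194/28349 = 0.04211789.
Var(ȳ) = (1 − 0.04211789)·100/1194 = 0.95788211·0.083752094 = 0.080224633.
SE(ȳ) = √(0.080224633) = 0.2832.

0.2832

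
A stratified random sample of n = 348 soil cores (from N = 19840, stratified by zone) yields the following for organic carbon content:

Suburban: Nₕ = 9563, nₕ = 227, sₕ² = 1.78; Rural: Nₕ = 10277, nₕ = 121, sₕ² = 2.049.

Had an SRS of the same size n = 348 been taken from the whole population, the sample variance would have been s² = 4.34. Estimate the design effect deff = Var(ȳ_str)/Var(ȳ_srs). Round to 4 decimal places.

Var(ȳ_str) = Σ Wₕ²(1−fₕ)sₕ²/nₕ with Wₕ = Nₕ/19840:
  Suburban: (9563/19840)²·(1−227/9563)·1.78/227 = 0.0017785489
  Rural: (10277/19840)²·(1−121/10277)·2.049/121 = 0.004490165
  → Var(ȳ_str) = 0.0062687139.
Var(ȳ_srs) = (1 − 348/19840)·4.34/348 = 0.012252514.
deff = 0.0062687139 / 0.012252514 = 0.5116.

0.5116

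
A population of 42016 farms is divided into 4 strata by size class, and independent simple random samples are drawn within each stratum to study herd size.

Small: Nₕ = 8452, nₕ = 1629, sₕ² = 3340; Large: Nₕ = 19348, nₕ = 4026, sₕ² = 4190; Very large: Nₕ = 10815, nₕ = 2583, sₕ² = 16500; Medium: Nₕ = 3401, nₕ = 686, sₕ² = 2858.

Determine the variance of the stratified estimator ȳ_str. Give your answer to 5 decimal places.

Var(ȳ_str) = Σₕ Wₕ²(1 − fₕ)sₕ²/nₕ with Wₕ = Nₕ/N, N = 42016.
Small: Wₕ = 0.20116146; term = 0.20116146²·(1 − 0.19273545)·3340/1629 = 0.066977793.
Large: Wₕ = 0.46049124; term = 0.46049124²·(1 − 0.20808352)·4190/4026 = 0.17476819.
Very large: Wₕ = 0.25740194; term = 0.25740194²·(1 − 0.23883495)·16500/2583 = 0.32215288.
Medium: Wₕ = 0.08094535; term = 0.08094535²·(1 − 0.20170538)·2858/686 = 0.021791402.
Sum = 0.58569027.

0.58569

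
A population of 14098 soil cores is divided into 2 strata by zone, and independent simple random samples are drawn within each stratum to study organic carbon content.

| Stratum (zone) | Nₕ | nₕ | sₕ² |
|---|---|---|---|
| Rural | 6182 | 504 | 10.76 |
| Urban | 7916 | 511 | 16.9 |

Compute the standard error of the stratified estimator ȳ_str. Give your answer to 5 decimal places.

0.11629

Var(ȳ_str) = Σₕ Wₕ²(1 − fₕ)sₕ²/nₕ with Wₕ = Nₕ/N, N = 14098.
Rural: Wₕ = 0.43850192; term = 0.43850192²·(1 − 0.08152701)·10.76/504 = 0.003770432.
Urban: Wₕ = 0.56149808; term = 0.56149808²·(1 − 0.06455280)·16.9/511 = 0.0097539751.
Sum = 0.013524407.
SE = √(0.013524407) = 0.11629.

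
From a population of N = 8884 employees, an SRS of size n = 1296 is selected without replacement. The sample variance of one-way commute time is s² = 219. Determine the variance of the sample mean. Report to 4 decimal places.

0.1443

Under SRS without replacement, Var(ȳ) = (1 − f)·s²/n with f = n/N = 1296/8884 = 0.14588023.
Var(ȳ) = (1 − 0.14588023)·219/1296 = 0.85411977·0.16898148 = 0.14433042.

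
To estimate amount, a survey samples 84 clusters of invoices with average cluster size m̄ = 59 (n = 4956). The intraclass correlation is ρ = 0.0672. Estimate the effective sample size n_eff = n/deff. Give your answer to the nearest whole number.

1012

deff = 1 + (59 − 1)·0.0672 = 1 + 3.8976 = 4.8976.
n_eff = 4956 / 4.8976 = 1012.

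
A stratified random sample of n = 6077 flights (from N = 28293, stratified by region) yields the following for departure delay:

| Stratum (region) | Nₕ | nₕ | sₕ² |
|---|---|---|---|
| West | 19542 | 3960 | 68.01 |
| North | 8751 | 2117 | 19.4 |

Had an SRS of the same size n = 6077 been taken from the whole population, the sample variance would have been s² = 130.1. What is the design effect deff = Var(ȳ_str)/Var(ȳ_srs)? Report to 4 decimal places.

Var(ȳ_str) = Σ Wₕ²(1−fₕ)sₕ²/nₕ with Wₕ = Nₕ/28293:
  West: (19542/28293)²·(1−3960/19542)·68.01/3960 = 0.0065329871
  North: (8751/28293)²·(1−2117/8751)·19.4/2117 = 6.645934 × 10^-4
  → Var(ȳ_str) = 0.0071975805.
Var(ȳ_srs) = (1 − 6077/28293)·130.1/6077 = 0.016810279.
deff = 0.0071975805 / 0.016810279 = 0.4282.

0.4282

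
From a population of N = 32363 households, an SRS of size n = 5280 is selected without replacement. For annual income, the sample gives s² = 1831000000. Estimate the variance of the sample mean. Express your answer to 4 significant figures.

290200

Under SRS without replacement, Var(ȳ) = (1 − f)·s²/n with f = n/N = 5280/32363 = 0.16314928.
Var(ȳ) = (1 − 0.16314928)·1831000000/5280 = 0.83685072·346780.3 = 290203.35.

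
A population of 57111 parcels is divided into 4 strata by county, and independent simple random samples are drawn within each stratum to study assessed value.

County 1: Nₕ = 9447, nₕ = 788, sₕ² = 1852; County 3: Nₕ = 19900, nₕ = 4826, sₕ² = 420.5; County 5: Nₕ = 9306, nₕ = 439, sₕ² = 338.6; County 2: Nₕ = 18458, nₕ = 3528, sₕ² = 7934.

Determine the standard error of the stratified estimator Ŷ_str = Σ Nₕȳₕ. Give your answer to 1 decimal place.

30029.6

Var(Ŷ_str) = Σₕ Nₕ²(1 − fₕ)sₕ²/nₕ.
County 1: 9447²·(1 − 788/9447)·1852/788 = 1.9225446 × 10^8.
County 3: 19900²·(1 − 4826/19900)·420.5/4826 = 2.6137273 × 10^7.
County 5: 9306²·(1 − 439/9306)·338.6/439 = 6.3644692 × 10^7.
County 2: 18458²·(1 − 3528/18458)·7934/3528 = 6.1973792 × 10^8.
Sum = 9.0177435 × 10^8.
SE = √(9.0177435 × 10^8) = 30029.6.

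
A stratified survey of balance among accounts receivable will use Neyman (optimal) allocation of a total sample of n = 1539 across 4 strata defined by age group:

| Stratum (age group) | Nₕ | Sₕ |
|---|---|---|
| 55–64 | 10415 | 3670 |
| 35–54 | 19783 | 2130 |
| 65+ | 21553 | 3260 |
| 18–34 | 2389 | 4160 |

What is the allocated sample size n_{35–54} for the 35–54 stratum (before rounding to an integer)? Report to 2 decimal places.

Neyman allocation: nₕ = n·NₕSₕ / Σⱼ NⱼSⱼ.
Σ NⱼSⱼ = 10415·3670 + 19783·2130 + 21553·3260 + 2389·4160 = 1.6056186 × 10^8.
n_{35–54} = 1539·19783·2130 / (1.6056186 × 10^8) = 403.89.

403.89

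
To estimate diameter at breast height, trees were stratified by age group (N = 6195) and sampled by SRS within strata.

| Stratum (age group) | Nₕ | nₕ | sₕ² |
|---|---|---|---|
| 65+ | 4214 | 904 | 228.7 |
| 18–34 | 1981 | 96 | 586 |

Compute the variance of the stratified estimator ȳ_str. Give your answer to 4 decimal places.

Var(ȳ_str) = Σₕ Wₕ²(1 − fₕ)sₕ²/nₕ with Wₕ = Nₕ/N, N = 6195.
65+: Wₕ = 0.68022599; term = 0.68022599²·(1 − 0.21452302)·228.7/904 = 0.091947016.
18–34: Wₕ = 0.31977401; term = 0.31977401²·(1 − 0.04846037)·586/96 = 0.59393592.
Sum = 0.68588294.

0.6859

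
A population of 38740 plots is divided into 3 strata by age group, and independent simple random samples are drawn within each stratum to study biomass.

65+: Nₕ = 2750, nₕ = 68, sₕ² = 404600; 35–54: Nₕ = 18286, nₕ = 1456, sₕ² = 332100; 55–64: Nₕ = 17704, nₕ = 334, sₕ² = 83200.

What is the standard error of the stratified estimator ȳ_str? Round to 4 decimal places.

Var(ȳ_str) = Σₕ Wₕ²(1 − fₕ)sₕ²/nₕ with Wₕ = Nₕ/N, N = 38740.
65+: Wₕ = 0.07098606; term = 0.07098606²·(1 − 0.02472727)·404600/68 = 29.240797.
35–54: Wₕ = 0.47201859; term = 0.47201859²·(1 − 0.07962376)·332100/1456 = 46.772556.
55–64: Wₕ = 0.45699535; term = 0.45699535²·(1 − 0.01886579)·83200/334 = 51.042137.
Sum = 127.05549.
SE = √(127.05549) = 11.2719.

11.2719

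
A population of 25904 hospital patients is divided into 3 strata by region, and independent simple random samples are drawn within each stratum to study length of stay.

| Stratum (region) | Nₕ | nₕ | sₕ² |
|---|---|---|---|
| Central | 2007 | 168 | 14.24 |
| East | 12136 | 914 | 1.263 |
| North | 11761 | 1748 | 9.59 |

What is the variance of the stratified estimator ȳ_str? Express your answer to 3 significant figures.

Var(ȳ_str) = Σₕ Wₕ²(1 − fₕ)sₕ²/nₕ with Wₕ = Nₕ/N, N = 25904.
Central: Wₕ = 0.07747838; term = 0.07747838²·(1 − 0.08370703)·14.24/168 = 4.6622563 × 10^-4.
East: Wₕ = 0.46849907; term = 0.46849907²·(1 − 0.07531312)·1.263/914 = 2.8045896 × 10^-4.
North: Wₕ = 0.45402254; term = 0.45402254²·(1 − 0.14862682)·9.59/1748 = 9.6283525 × 10^-4.
Sum = 0.0017095198.

0.00171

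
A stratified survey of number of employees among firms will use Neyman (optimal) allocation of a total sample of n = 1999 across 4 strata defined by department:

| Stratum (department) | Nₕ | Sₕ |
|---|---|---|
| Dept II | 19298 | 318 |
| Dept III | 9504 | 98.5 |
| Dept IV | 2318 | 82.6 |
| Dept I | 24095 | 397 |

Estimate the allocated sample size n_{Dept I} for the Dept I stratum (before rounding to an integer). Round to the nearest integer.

1136

Neyman allocation: nₕ = n·NₕSₕ / Σⱼ NⱼSⱼ.
Σ NⱼSⱼ = 19298·318 + 9504·98.5 + 2318·82.6 + 24095·397 = 1.683009 × 10^7.
n_{Dept I} = 1999·24095·397 / (1.683009 × 10^7) = 1136.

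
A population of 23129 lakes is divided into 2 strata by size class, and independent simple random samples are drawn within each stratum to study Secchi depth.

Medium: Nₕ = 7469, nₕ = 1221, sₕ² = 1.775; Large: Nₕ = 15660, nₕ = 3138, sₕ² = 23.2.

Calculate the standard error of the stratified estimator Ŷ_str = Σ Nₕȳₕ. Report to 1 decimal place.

1231.9

Var(Ŷ_str) = Σₕ Nₕ²(1 − fₕ)sₕ²/nₕ.
Medium: 7469²·(1 − 1221/7469)·1.775/1221 = 67840.052.
Large: 15660²·(1 − 3138/15660)·23.2/3138 = 1.4497747 × 10^6.
Sum = 1.5176148 × 10^6.
SE = √(1.5176148 × 10^6) = 1231.9.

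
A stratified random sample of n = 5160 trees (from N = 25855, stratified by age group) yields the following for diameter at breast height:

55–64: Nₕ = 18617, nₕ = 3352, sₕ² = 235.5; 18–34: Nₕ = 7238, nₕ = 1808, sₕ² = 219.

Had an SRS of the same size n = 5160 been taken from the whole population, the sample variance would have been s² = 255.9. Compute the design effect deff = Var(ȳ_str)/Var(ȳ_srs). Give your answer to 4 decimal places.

Var(ȳ_str) = Σ Wₕ²(1−fₕ)sₕ²/nₕ with Wₕ = Nₕ/25855:
  55–64: (18617/25855)²·(1−3352/18617)·235.5/3352 = 0.029867875
  18–34: (7238/25855)²·(1−1808/7238)·219/1808 = 0.007121558
  → Var(ȳ_str) = 0.036989433.
Var(ȳ_srs) = (1 − 5160/25855)·255.9/5160 = 0.039695518.
deff = 0.036989433 / 0.039695518 = 0.9318.

0.9318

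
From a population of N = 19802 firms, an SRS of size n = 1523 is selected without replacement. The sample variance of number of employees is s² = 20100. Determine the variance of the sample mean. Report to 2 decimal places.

12.18

Under SRS without replacement, Var(ȳ) = (1 − f)·s²/n with f = n/N = 1523/19802 = 0.07691142.
Var(ȳ) = (1 − 0.07691142)·20100/1523 = 0.92308858·13.197636 = 12.182587.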